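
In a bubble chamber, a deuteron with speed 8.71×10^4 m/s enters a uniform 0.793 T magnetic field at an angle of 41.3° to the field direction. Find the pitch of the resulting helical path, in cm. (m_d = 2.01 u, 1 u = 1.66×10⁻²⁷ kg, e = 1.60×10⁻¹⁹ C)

The velocity component along B is v∥ = v cos41.3° = 6.54×10^4 m/s.
The cyclotron period T = 2πm/(qB) = 1.65×10^-7 s is set by m, q, B alone.
Pitch = v∥·T = (6.54×10^4)(1.65×10^-7) = 0.0108 m.

pitch ≈ 1.08 cm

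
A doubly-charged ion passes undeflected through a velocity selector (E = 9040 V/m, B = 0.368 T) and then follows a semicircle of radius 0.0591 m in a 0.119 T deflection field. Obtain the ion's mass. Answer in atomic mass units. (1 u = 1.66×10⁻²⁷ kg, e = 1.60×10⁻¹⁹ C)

m ≈ 55.2 u

v = E/B₁ = 2.46×10^4 m/s.
From r = mv/(qB₂), m = qB₂r/v = (2×1.60×10^-19)(0.119)(0.0591) / (2.46×10^4) = 9.16×10^-26 kg.
In atomic mass units: m = 9.16×10^-26 / 1.66×10^-27 = 55.2 u.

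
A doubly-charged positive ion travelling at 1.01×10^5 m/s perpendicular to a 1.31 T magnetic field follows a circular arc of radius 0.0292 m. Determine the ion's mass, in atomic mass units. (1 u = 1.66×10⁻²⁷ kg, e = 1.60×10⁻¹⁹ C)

qvB = mv²/r ⇒ m = qBr/v.
m = (2×1.60×10^-19)(1.31)(0.0292) / (1.01×10^5) = 1.21×10^-25 kg = 73.0 u.

m ≈ 73.0 u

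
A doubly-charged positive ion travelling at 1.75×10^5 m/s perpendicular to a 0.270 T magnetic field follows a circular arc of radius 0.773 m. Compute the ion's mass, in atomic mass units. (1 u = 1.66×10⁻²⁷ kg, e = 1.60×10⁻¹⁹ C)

qvB = mv²/r ⇒ m = qBr/v.
m = (2×1.60×10^-19)(0.270)(0.773) / (1.75×10^5) = 3.82×10^-25 kg = 230 u.

m ≈ 230 u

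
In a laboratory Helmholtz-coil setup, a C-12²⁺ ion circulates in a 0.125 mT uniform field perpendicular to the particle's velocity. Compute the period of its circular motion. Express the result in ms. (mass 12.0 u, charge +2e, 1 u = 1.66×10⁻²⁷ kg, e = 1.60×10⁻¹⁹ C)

T ≈ 3.13 ms

The cyclotron period is independent of speed: T = 2πm/(qB).
T = 2π(1.99×10^-26) / [(2×1.60×10^-19)(1.25×10^-4)] = 3.13×10^-3 s.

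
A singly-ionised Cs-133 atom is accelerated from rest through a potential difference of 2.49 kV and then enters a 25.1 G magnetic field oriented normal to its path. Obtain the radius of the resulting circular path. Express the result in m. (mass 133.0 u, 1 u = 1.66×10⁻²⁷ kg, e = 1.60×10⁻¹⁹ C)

The kinetic energy gained is K = qV = (1×1.60×10^-19)(2490) = 3.98×10^-16 J.
v = √(2K/m) = 6.01×10^4 m/s.
r = mv/(qB) = (2.21×10^-25)(6.01×10^4) / [(1×1.60×10^-19)(2.51×10^-3)] = 33.0 m.

r ≈ 33.0 m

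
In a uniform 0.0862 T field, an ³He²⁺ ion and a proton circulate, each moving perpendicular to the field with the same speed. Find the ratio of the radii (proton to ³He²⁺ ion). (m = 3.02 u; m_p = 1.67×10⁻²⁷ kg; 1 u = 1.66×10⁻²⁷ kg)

ratio ≈ 0.666

r = mv/(qB) ⇒ at equal v, r ∝ m/q.
r_{proton}/r_{³He²⁺ ion} = 0.666.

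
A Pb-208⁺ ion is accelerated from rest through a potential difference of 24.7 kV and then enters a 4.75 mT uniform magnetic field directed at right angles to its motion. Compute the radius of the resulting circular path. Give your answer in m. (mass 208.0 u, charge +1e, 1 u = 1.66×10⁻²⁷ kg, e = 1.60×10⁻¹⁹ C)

r ≈ 68.7 m

The kinetic energy gained is K = qV = (1×1.60×10^-19)(2.47×10^4) = 3.95×10^-15 J.
v = √(2K/m) = 1.51×10^5 m/s.
r = mv/(qB) = (3.45×10^-25)(1.51×10^5) / [(1×1.60×10^-19)(4.75×10^-3)] = 68.7 m.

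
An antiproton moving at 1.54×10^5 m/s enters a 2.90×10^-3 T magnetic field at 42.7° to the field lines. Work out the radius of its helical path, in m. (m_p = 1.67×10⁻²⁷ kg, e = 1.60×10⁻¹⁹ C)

r ≈ 0.376 m

Only the perpendicular component v⊥ = v sin42.7° = 1.04×10^5 m/s is bent by the field.
r = m v⊥ /(qB) = (1.67×10^-27)(1.04×10^5) / [(1×1.60×10^-19)(2.90×10^-3)] = 0.376 m.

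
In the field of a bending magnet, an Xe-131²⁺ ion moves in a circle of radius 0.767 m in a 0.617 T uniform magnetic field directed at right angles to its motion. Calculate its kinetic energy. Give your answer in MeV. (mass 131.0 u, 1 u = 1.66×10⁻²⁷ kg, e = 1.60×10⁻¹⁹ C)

K ≈ 0.330 MeV

v = qBr/m = (2×1.60×10^-19)(0.617)(0.767) / (2.17×10^-25) = 6.96×10^5 m/s.
K = ½mv² = 0.5·(2.17×10^-25)·(6.96×10^5)² = 5.27×10^-14 J = 0.330 MeV.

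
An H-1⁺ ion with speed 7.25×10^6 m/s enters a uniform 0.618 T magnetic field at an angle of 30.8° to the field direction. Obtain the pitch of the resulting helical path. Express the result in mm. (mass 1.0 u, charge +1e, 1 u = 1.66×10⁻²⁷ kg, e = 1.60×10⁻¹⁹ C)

The velocity component along B is v∥ = v cos30.8° = 6.23×10^6 m/s.
The cyclotron period T = 2πm/(qB) = 1.05×10^-7 s is set by m, q, B alone.
Pitch = v∥·T = (6.23×10^6)(1.05×10^-7) = 0.657 m.

pitch ≈ 657 mm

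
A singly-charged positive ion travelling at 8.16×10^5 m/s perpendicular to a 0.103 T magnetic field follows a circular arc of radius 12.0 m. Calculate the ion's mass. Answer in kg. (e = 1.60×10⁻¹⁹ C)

m ≈ 2.42×10^-25 kg

qvB = mv²/r ⇒ m = qBr/v.
m = (1×1.60×10^-19)(0.103)(12.0) / (8.16×10^5) = 2.42×10^-25 kg.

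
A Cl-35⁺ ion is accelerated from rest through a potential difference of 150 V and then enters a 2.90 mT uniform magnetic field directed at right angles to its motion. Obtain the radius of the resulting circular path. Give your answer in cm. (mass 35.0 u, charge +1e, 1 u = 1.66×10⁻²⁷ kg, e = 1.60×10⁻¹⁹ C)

The kinetic energy gained is K = qV = (1×1.60×10^-19)(150) = 2.40×10^-17 J.
v = √(2K/m) = 2.87×10^4 m/s.
r = mv/(qB) = (5.81×10^-26)(2.87×10^4) / [(1×1.60×10^-19)(2.90×10^-3)] = 3.60 m.

r ≈ 360 cm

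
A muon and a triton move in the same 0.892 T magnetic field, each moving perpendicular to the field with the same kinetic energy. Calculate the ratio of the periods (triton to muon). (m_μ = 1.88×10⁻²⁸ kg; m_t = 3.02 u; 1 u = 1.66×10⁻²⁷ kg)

T = 2πm/(qB) is independent of speed, so T₂/T₁ = (m₂/q₂)/(m₁/q₁).
T_{triton}/T_{muon} = (5.01×10^-27/1e) / (1.88×10^-28/1e) = 26.7.

ratio ≈ 26.7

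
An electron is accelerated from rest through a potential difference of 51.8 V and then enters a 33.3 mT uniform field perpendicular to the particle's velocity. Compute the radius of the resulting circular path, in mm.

The kinetic energy gained is K = qV = (1×1.60×10^-19)(51.8) = 8.29×10^-18 J.
v = √(2K/m) = 4.27×10^6 m/s.
r = mv/(qB) = (9.11×10^-31)(4.27×10^6) / [(1×1.60×10^-19)(0.0333)] = 7.29×10^-4 m.

r ≈ 0.729 mm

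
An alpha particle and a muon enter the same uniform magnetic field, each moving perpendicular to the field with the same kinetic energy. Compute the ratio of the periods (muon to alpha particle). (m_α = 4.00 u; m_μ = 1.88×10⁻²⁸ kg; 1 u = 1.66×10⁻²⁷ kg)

T = 2πm/(qB) is independent of speed, so T₂/T₁ = (m₂/q₂)/(m₁/q₁).
T_{muon}/T_{alpha particle} = (1.88×10^-28/1e) / (6.64×10^-27/2e) = 0.0566.

ratio ≈ 0.0566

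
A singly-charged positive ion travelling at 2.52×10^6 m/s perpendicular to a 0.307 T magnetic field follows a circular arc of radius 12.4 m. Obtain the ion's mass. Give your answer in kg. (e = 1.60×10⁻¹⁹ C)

m ≈ 2.42×10^-25 kg

qvB = mv²/r ⇒ m = qBr/v.
m = (1×1.60×10^-19)(0.307)(12.4) / (2.52×10^6) = 2.42×10^-25 kg.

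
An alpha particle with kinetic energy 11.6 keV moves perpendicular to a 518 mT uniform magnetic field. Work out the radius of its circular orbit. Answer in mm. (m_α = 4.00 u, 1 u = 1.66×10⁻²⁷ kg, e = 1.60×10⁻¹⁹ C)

Convert the energy: K = 11.6 keV = 1.86×10^-15 J.
v = √(2K/m) = √(2·1.86×10^-15/6.64×10^-27) = 7.48×10^5 m/s.
r = mv/(qB) = (6.64×10^-27)(7.48×10^5) / [(2×1.60×10^-19)(0.518)] = 0.0300 m.

r ≈ 30.0 mm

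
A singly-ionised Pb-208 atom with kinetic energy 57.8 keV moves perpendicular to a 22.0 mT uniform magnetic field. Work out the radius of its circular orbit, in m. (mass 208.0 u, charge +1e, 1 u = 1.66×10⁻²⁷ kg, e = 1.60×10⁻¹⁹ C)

Convert the energy: K = 57.8 keV = 9.25×10^-15 J.
v = √(2K/m) = √(2·9.25×10^-15/3.45×10^-25) = 2.31×10^5 m/s.
r = mv/(qB) = (3.45×10^-25)(2.31×10^5) / [(1×1.60×10^-19)(0.0220)] = 22.7 m.

r ≈ 22.7 m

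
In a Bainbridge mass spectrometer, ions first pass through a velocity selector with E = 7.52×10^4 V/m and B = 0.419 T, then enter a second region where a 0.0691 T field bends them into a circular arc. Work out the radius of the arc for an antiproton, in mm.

The selector passes v = E/B = 7.52×10^4/0.419 = 1.79×10^5 m/s.
In the deflection region, r = mv/(qB₂) = (1.67×10^-27)(1.79×10^5) / [(1×1.60×10^-19)(0.0691)] = 0.0271 m.

r ≈ 27.1 mm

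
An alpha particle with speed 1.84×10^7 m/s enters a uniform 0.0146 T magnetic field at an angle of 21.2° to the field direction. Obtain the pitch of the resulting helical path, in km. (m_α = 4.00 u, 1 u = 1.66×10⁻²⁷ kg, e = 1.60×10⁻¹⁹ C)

The velocity component along B is v∥ = v cos21.2° = 1.72×10^7 m/s.
The cyclotron period T = 2πm/(qB) = 8.93×10^-6 s is set by m, q, B alone.
Pitch = v∥·T = (1.72×10^7)(8.93×10^-6) = 153 m.

pitch ≈ 0.153 km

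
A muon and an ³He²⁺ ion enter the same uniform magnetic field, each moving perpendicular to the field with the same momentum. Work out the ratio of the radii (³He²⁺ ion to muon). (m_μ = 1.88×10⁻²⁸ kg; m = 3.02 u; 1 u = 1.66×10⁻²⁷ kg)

ratio ≈ 0.500

r = p/(qB) ⇒ at equal p, r ∝ 1/q.
r_{³He²⁺ ion}/r_{muon} = 0.500.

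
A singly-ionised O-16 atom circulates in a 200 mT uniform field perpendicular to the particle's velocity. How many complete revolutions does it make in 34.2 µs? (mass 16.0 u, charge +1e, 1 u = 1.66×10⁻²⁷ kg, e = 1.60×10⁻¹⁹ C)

N = 6

T = 2πm/(qB) = 2π(2.656×10^-26) / [(1×1.60×10^-19)(0.200)] = 5.2150×10^-6 s.
N = t/T = 3.42×10^-5 / 5.2150×10^-6 ≈ 6.56, so 6 complete revolutions.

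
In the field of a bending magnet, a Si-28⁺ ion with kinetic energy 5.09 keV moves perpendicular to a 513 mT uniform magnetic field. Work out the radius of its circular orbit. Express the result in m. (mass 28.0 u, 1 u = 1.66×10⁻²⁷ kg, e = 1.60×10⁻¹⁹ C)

Convert the energy: K = 5.09 keV = 8.14×10^-16 J.
v = √(2K/m) = √(2·8.14×10^-16/4.65×10^-26) = 1.87×10^5 m/s.
r = mv/(qB) = (4.65×10^-26)(1.87×10^5) / [(1×1.60×10^-19)(0.513)] = 0.106 m.

r ≈ 0.106 m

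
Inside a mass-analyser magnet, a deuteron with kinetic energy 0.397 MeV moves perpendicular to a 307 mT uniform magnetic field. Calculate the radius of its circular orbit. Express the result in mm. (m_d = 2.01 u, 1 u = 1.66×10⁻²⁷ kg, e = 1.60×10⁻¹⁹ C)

r ≈ 419 mm

Convert the energy: K = 0.397 MeV = 6.35×10^-14 J.
v = √(2K/m) = √(2·6.35×10^-14/3.34×10^-27) = 6.17×10^6 m/s.
r = mv/(qB) = (3.34×10^-27)(6.17×10^6) / [(1×1.60×10^-19)(0.307)] = 0.419 m.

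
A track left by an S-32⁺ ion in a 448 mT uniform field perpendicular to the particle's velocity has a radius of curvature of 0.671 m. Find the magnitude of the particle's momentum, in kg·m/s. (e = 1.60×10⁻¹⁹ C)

Since qvB = mv²/r, the momentum p = mv = qBr.
p = (1×1.60×10^-19)(0.448)(0.671) = 4.81×10^-20 kg·m/s.

p ≈ 4.81×10^-20 kg·m/s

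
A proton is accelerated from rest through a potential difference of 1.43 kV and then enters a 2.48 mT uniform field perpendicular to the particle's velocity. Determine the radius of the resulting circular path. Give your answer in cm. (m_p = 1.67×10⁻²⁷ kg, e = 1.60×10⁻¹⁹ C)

The kinetic energy gained is K = qV = (1×1.60×10^-19)(1430) = 2.29×10^-16 J.
v = √(2K/m) = 5.23×10^5 m/s.
r = mv/(qB) = (1.67×10^-27)(5.23×10^5) / [(1×1.60×10^-19)(2.48×10^-3)] = 2.20 m.

r ≈ 220 cm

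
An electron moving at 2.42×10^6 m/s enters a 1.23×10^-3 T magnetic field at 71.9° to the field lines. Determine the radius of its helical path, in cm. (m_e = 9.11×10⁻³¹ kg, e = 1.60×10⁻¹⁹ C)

Only the perpendicular component v⊥ = v sin71.9° = 2.30×10^6 m/s is bent by the field.
r = m v⊥ /(qB) = (9.11×10^-31)(2.30×10^6) / [(1×1.60×10^-19)(1.23×10^-3)] = 0.0106 m.

r ≈ 1.06 cm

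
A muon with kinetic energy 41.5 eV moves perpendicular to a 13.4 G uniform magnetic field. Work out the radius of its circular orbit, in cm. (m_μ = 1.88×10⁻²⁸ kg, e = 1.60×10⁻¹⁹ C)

r ≈ 23.3 cm

Convert the energy: K = 41.5 eV = 6.64×10^-18 J.
v = √(2K/m) = √(2·6.64×10^-18/1.88×10^-28) = 2.66×10^5 m/s.
r = mv/(qB) = (1.88×10^-28)(2.66×10^5) / [(1×1.60×10^-19)(1.34×10^-3)] = 0.233 m.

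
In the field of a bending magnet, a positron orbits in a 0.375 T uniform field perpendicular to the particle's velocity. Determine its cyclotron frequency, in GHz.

f = qB/(2πm) = (1×1.60×10^-19)(0.375) / [2π(9.11×10^-31)] = 1.05×10^10 Hz.

f ≈ 10.5 GHz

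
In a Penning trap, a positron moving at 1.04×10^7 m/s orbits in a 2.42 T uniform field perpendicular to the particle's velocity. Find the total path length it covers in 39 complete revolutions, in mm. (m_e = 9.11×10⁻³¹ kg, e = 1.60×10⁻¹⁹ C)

r = mv/(qB) = 2.45×10^-5 m, so one revolution covers 2πr = 1.54×10^-4 m.
In 39 revolutions: L = 39·2πr = 6.00×10^-3 m.

L ≈ 6.00 mm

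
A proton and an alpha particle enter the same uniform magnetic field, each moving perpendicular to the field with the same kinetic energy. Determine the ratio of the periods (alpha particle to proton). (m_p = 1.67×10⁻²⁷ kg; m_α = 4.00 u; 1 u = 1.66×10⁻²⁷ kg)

ratio ≈ 1.99

T = 2πm/(qB) is independent of speed, so T₂/T₁ = (m₂/q₂)/(m₁/q₁).
T_{alpha particle}/T_{proton} = (6.64×10^-27/2e) / (1.67×10^-27/1e) = 1.99.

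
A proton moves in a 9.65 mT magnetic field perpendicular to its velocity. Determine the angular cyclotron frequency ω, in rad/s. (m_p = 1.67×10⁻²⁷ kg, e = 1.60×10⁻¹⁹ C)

ω = qB/m = (1×1.60×10^-19)(9.65×10^-3) / (1.67×10^-27) = 9.25×10^5 rad/s.

ω ≈ 9.25×10^5 rad/s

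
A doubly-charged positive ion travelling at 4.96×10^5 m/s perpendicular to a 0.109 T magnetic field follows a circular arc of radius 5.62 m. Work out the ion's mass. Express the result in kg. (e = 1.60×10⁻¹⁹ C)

m ≈ 3.95×10^-25 kg

qvB = mv²/r ⇒ m = qBr/v.
m = (2×1.60×10^-19)(0.109)(5.62) / (4.96×10^5) = 3.95×10^-25 kg.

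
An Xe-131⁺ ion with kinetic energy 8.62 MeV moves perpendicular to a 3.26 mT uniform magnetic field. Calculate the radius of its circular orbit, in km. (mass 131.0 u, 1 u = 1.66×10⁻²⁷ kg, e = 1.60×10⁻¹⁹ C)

Convert the energy: K = 8.62 MeV = 1.38×10^-12 J.
v = √(2K/m) = √(2·1.38×10^-12/2.17×10^-25) = 3.56×10^6 m/s.
r = mv/(qB) = (2.17×10^-25)(3.56×10^6) / [(1×1.60×10^-19)(3.26×10^-3)] = 1480 m.

r ≈ 1.48 km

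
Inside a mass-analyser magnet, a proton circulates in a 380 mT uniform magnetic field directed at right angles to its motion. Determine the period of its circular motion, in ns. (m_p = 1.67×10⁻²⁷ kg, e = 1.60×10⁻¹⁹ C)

The cyclotron period is independent of speed: T = 2πm/(qB).
T = 2π(1.67×10^-27) / [(1×1.60×10^-19)(0.380)] = 1.73×10^-7 s.

T ≈ 173 ns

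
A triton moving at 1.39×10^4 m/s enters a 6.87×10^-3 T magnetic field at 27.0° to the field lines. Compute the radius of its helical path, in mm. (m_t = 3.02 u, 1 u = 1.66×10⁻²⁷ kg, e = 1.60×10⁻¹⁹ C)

r ≈ 28.8 mm

Only the perpendicular component v⊥ = v sin27.0° = 6310 m/s is bent by the field.
r = m v⊥ /(qB) = (5.01×10^-27)(6310) / [(1×1.60×10^-19)(6.87×10^-3)] = 0.0288 m.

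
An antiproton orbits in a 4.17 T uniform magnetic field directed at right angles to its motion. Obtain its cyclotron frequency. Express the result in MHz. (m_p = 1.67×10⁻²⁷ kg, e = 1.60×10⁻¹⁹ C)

f ≈ 63.6 MHz

f = qB/(2πm) = (1×1.60×10^-19)(4.17) / [2π(1.67×10^-27)] = 6.36×10^7 Hz.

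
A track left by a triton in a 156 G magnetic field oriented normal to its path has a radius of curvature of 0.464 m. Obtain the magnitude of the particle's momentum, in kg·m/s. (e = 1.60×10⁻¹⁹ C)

Since qvB = mv²/r, the momentum p = mv = qBr.
p = (1×1.60×10^-19)(0.0156)(0.464) = 1.16×10^-21 kg·m/s.

p ≈ 1.16×10^-21 kg·m/s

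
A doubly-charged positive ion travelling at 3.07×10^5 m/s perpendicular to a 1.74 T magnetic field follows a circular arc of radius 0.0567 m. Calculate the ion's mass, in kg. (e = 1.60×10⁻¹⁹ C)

qvB = mv²/r ⇒ m = qBr/v.
m = (2×1.60×10^-19)(1.74)(0.0567) / (3.07×10^5) = 1.03×10^-25 kg.

m ≈ 1.03×10^-25 kg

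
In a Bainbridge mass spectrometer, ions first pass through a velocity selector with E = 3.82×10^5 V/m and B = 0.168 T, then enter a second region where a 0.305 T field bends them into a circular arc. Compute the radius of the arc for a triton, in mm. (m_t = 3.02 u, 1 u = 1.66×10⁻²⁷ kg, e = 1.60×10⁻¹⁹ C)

The selector passes v = E/B = 3.82×10^5/0.168 = 2.27×10^6 m/s.
In the deflection region, r = mv/(qB₂) = (5.01×10^-27)(2.27×10^6) / [(1×1.60×10^-19)(0.305)] = 0.234 m.

r ≈ 234 mm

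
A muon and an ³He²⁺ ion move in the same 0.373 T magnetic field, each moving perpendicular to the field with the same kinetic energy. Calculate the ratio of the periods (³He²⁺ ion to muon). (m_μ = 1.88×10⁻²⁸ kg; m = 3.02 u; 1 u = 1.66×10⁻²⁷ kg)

T = 2πm/(qB) is independent of speed, so T₂/T₁ = (m₂/q₂)/(m₁/q₁).
T_{³He²⁺ ion}/T_{muon} = (5.01×10^-27/2e) / (1.88×10^-28/1e) = 13.3.

ratio ≈ 13.3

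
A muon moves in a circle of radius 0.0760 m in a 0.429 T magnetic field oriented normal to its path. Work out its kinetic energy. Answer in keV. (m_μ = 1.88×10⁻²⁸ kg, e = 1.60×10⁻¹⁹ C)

K ≈ 452 keV

v = qBr/m = (1×1.60×10^-19)(0.429)(0.0760) / (1.88×10^-28) = 2.77×10^7 m/s.
K = ½mv² = 0.5·(1.88×10^-28)·(2.77×10^7)² = 7.24×10^-14 J = 452 keV.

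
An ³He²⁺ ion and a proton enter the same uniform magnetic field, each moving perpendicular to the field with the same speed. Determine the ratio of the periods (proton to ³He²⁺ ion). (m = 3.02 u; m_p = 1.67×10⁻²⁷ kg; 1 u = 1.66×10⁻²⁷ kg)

T = 2πm/(qB) is independent of speed, so T₂/T₁ = (m₂/q₂)/(m₁/q₁).
T_{proton}/T_{³He²⁺ ion} = (1.67×10^-27/1e) / (5.01×10^-27/2e) = 0.666.

ratio ≈ 0.666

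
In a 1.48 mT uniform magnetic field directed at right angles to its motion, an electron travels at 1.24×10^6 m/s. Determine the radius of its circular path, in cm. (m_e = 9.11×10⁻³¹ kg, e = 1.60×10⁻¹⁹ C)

r ≈ 0.477 cm

The magnetic force provides the centripetal force: qvB = mv²/r, so r = mv/(qB).
r = (9.11×10^-31 kg)(1.24×10^6 m/s) / [(1×1.60×10^-19 C)(1.48×10^-3 T)] = 4.77×10^-3 m.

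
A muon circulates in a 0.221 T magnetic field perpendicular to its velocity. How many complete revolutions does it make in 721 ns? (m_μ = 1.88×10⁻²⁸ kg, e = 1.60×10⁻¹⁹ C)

N = 21

T = 2πm/(qB) = 2π(1.88×10^-28) / [(1×1.60×10^-19)(0.221)] = 3.3406×10^-8 s.
N = t/T = 7.21×10^-7 / 3.3406×10^-8 ≈ 21.58, so 21 complete revolutions.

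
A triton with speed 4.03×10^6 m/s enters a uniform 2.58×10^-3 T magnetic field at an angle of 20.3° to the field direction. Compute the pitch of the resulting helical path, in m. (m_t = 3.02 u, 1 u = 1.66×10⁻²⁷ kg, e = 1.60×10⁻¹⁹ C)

pitch ≈ 288 m

The velocity component along B is v∥ = v cos20.3° = 3.78×10^6 m/s.
The cyclotron period T = 2πm/(qB) = 7.63×10^-5 s is set by m, q, B alone.
Pitch = v∥·T = (3.78×10^6)(7.63×10^-5) = 288 m.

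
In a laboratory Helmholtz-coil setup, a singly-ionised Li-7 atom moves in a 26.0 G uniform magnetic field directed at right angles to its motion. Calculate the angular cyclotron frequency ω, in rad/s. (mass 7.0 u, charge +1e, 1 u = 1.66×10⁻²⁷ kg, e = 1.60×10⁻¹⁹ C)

ω ≈ 3.58×10^4 rad/s

ω = qB/m = (1×1.60×10^-19)(2.60×10^-3) / (1.16×10^-26) = 3.58×10^4 rad/s.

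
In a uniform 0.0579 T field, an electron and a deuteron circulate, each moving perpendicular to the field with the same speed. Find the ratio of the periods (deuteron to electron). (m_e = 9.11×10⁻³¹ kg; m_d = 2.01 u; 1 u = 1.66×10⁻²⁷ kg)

ratio ≈ 3660

T = 2πm/(qB) is independent of speed, so T₂/T₁ = (m₂/q₂)/(m₁/q₁).
T_{deuteron}/T_{electron} = (3.34×10^-27/1e) / (9.11×10^-31/1e) = 3660.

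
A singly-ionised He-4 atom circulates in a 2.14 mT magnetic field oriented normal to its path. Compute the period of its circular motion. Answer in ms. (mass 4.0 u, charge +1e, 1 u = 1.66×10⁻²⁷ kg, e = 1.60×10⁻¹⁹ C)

The cyclotron period is independent of speed: T = 2πm/(qB).
T = 2π(6.64×10^-27) / [(1×1.60×10^-19)(2.14×10^-3)] = 1.22×10^-4 s.

T ≈ 0.122 ms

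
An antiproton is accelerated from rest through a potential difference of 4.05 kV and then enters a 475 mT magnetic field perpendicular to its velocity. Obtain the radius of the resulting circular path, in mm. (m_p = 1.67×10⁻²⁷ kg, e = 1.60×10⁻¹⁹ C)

r ≈ 19.4 mm

The kinetic energy gained is K = qV = (1×1.60×10^-19)(4050) = 6.48×10^-16 J.
v = √(2K/m) = 8.81×10^5 m/s.
r = mv/(qB) = (1.67×10^-27)(8.81×10^5) / [(1×1.60×10^-19)(0.475)] = 0.0194 m.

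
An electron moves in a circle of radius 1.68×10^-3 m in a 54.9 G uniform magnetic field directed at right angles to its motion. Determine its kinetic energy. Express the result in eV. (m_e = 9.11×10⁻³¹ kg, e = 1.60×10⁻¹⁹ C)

v = qBr/m = (1×1.60×10^-19)(5.49×10^-3)(1.68×10^-3) / (9.11×10^-31) = 1.62×10^6 m/s.
K = ½mv² = 0.5·(9.11×10^-31)·(1.62×10^6)² = 1.20×10^-18 J = 7.47 eV.

K ≈ 7.47 eV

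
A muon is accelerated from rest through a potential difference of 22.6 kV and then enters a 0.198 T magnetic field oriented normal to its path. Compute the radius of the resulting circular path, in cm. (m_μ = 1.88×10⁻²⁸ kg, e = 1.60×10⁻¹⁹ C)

The kinetic energy gained is K = qV = (1×1.60×10^-19)(2.26×10^4) = 3.62×10^-15 J.
v = √(2K/m) = 6.20×10^6 m/s.
r = mv/(qB) = (1.88×10^-28)(6.20×10^6) / [(1×1.60×10^-19)(0.198)] = 0.0368 m.

r ≈ 3.68 cm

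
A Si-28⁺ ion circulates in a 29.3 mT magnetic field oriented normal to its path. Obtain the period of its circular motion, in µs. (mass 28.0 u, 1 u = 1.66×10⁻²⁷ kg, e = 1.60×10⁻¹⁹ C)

T ≈ 62.3 µs

The cyclotron period is independent of speed: T = 2πm/(qB).
T = 2π(4.65×10^-26) / [(1×1.60×10^-19)(0.0293)] = 6.23×10^-5 s.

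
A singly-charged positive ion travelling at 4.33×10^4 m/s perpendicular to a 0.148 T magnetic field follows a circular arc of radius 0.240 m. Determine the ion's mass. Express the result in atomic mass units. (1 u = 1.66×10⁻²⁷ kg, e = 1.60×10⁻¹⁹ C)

qvB = mv²/r ⇒ m = qBr/v.
m = (1×1.60×10^-19)(0.148)(0.240) / (4.33×10^4) = 1.31×10^-25 kg = 79.1 u.

m ≈ 79.1 u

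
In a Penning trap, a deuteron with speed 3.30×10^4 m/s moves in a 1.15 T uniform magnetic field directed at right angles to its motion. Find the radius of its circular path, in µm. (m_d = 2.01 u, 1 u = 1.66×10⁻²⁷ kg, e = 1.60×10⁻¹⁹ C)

The magnetic force provides the centripetal force: qvB = mv²/r, so r = mv/(qB).
r = (3.34×10^-27 kg)(3.30×10^4 m/s) / [(1×1.60×10^-19 C)(1.15 T)] = 5.98×10^-4 m.

r ≈ 598 µm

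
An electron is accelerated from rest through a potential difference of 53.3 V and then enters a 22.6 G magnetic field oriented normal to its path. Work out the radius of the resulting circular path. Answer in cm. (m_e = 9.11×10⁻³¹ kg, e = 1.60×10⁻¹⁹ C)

r ≈ 1.09 cm

The kinetic energy gained is K = qV = (1×1.60×10^-19)(53.3) = 8.53×10^-18 J.
v = √(2K/m) = 4.33×10^6 m/s.
r = mv/(qB) = (9.11×10^-31)(4.33×10^6) / [(1×1.60×10^-19)(2.26×10^-3)] = 0.0109 m.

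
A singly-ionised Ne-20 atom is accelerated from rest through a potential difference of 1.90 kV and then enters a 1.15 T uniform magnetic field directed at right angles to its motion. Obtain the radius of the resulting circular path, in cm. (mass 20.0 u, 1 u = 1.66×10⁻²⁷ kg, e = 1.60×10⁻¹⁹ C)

The kinetic energy gained is K = qV = (1×1.60×10^-19)(1900) = 3.04×10^-16 J.
v = √(2K/m) = 1.35×10^5 m/s.
r = mv/(qB) = (3.32×10^-26)(1.35×10^5) / [(1×1.60×10^-19)(1.15)] = 0.0244 m.

r ≈ 2.44 cm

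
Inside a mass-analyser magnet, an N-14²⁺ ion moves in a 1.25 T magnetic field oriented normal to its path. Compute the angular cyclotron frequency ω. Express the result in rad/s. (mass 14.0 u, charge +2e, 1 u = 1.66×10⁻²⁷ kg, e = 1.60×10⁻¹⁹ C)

ω = qB/m = (2×1.60×10^-19)(1.25) / (2.32×10^-26) = 1.72×10^7 rad/s.

ω ≈ 1.72×10^7 rad/s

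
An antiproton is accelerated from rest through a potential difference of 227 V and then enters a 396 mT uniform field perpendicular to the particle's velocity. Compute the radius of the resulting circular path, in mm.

The kinetic energy gained is K = qV = (1×1.60×10^-19)(227) = 3.63×10^-17 J.
v = √(2K/m) = 2.09×10^5 m/s.
r = mv/(qB) = (1.67×10^-27)(2.09×10^5) / [(1×1.60×10^-19)(0.396)] = 5.50×10^-3 m.

r ≈ 5.50 mm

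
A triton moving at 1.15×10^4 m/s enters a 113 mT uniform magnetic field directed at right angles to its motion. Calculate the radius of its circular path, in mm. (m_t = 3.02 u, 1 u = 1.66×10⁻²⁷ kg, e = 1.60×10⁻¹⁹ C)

The magnetic force provides the centripetal force: qvB = mv²/r, so r = mv/(qB).
r = (5.01×10^-27 kg)(1.15×10^4 m/s) / [(1×1.60×10^-19 C)(0.113 T)] = 3.19×10^-3 m.

r ≈ 3.19 mm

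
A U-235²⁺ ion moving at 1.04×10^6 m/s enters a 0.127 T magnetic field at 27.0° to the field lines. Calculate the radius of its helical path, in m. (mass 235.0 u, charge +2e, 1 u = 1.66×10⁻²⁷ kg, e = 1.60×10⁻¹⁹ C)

r ≈ 4.53 m

Only the perpendicular component v⊥ = v sin27.0° = 4.72×10^5 m/s is bent by the field.
r = m v⊥ /(qB) = (3.90×10^-25)(4.72×10^5) / [(2×1.60×10^-19)(0.127)] = 4.53 m.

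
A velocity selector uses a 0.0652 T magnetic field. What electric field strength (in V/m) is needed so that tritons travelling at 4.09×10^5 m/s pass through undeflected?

qE = qvB ⇒ E = vB = (4.09×10^5)(0.0652) = 2.67×10^4 V/m.

E ≈ 2.67×10^4 V/m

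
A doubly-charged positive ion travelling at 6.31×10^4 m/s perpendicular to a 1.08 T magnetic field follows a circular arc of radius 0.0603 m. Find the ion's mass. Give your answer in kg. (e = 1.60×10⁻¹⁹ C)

m ≈ 3.30×10^-25 kg

qvB = mv²/r ⇒ m = qBr/v.
m = (2×1.60×10^-19)(1.08)(0.0603) / (6.31×10^4) = 3.30×10^-25 kg.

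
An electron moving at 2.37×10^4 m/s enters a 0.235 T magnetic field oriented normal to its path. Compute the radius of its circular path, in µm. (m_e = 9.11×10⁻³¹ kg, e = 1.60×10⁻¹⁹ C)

r ≈ 0.574 µm

The magnetic force provides the centripetal force: qvB = mv²/r, so r = mv/(qB).
r = (9.11×10^-31 kg)(2.37×10^4 m/s) / [(1×1.60×10^-19 C)(0.235 T)] = 5.74×10^-7 m.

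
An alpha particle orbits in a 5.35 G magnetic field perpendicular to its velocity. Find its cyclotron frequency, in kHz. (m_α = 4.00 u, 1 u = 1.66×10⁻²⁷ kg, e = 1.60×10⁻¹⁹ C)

f = qB/(2πm) = (2×1.60×10^-19)(5.35×10^-4) / [2π(6.64×10^-27)] = 4100 Hz.

f ≈ 4.10 kHz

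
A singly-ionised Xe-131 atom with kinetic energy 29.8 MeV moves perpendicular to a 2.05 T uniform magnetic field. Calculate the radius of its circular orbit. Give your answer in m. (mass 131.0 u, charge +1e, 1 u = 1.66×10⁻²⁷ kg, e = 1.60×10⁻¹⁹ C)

r ≈ 4.39 m

Convert the energy: K = 29.8 MeV = 4.77×10^-12 J.
v = √(2K/m) = √(2·4.77×10^-12/2.17×10^-25) = 6.62×10^6 m/s.
r = mv/(qB) = (2.17×10^-25)(6.62×10^6) / [(1×1.60×10^-19)(2.05)] = 4.39 m.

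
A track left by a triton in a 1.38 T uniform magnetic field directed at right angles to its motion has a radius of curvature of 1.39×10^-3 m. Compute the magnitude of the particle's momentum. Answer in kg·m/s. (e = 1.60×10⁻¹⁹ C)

Since qvB = mv²/r, the momentum p = mv = qBr.
p = (1×1.60×10^-19)(1.38)(1.39×10^-3) = 3.07×10^-22 kg·m/s.

p ≈ 3.07×10^-22 kg·m/s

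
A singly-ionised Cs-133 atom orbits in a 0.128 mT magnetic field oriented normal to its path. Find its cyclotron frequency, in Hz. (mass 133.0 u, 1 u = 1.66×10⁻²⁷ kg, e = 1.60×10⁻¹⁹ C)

f ≈ 14.8 Hz

f = qB/(2πm) = (1×1.60×10^-19)(1.28×10^-4) / [2π(2.21×10^-25)] = 14.8 Hz.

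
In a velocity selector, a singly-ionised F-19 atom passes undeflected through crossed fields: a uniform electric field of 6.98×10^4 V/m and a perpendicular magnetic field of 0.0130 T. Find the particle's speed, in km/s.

For zero net force, qE = qvB, so v = E/B.
v = (6.98×10^4) / (0.0130) = 5.37×10^6 m/s.

v ≈ 5370 km/s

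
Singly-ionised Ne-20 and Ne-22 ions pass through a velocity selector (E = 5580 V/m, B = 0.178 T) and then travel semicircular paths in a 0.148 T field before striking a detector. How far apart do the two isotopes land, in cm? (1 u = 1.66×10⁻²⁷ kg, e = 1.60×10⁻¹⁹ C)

Δd ≈ 0.879 cm

Both emerge at v = E/B₁ = 3.13×10^4 m/s.
r = mv/(qB₂), so r₁ = 0.04395 m and r₂ = 0.04835 m, giving Δr = 4.40×10^-3 m.
After a semicircle each ion lands a diameter 2r from the entry slit, so the separation is 2Δr = 8.79×10^-3 m.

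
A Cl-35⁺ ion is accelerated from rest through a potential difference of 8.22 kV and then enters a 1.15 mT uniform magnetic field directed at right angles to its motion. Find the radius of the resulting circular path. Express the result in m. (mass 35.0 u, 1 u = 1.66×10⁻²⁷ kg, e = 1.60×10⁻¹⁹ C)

The kinetic energy gained is K = qV = (1×1.60×10^-19)(8220) = 1.32×10^-15 J.
v = √(2K/m) = 2.13×10^5 m/s.
r = mv/(qB) = (5.81×10^-26)(2.13×10^5) / [(1×1.60×10^-19)(1.15×10^-3)] = 67.2 m.

r ≈ 67.2 m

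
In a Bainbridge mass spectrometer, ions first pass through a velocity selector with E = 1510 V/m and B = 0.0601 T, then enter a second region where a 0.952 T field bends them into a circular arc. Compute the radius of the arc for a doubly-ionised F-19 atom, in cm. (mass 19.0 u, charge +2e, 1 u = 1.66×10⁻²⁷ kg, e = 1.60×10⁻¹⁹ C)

r ≈ 0.260 cm

The selector passes v = E/B = 1510/0.0601 = 2.51×10^4 m/s.
In the deflection region, r = mv/(qB₂) = (3.15×10^-26)(2.51×10^4) / [(2×1.60×10^-19)(0.952)] = 2.60×10^-3 m.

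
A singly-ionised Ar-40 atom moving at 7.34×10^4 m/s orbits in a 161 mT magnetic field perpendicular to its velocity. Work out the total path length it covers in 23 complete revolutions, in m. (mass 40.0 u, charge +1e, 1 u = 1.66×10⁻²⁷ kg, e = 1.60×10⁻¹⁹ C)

r = mv/(qB) = 0.189 m, so one revolution covers 2πr = 1.19 m.
In 23 revolutions: L = 23·2πr = 27.3 m.

L ≈ 27.3 m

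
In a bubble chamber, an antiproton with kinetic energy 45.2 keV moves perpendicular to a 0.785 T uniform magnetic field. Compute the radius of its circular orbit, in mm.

r ≈ 39.1 mm

Convert the energy: K = 45.2 keV = 7.23×10^-15 J.
v = √(2K/m) = √(2·7.23×10^-15/1.67×10^-27) = 2.94×10^6 m/s.
r = mv/(qB) = (1.67×10^-27)(2.94×10^6) / [(1×1.60×10^-19)(0.785)] = 0.0391 m.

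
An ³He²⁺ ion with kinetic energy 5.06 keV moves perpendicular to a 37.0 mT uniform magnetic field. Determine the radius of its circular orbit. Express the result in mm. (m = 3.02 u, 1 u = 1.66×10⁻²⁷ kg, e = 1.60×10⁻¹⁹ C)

Convert the energy: K = 5.06 keV = 8.10×10^-16 J.
v = √(2K/m) = √(2·8.10×10^-16/5.01×10^-27) = 5.68×10^5 m/s.
r = mv/(qB) = (5.01×10^-27)(5.68×10^5) / [(2×1.60×10^-19)(0.0370)] = 0.241 m.

r ≈ 241 mm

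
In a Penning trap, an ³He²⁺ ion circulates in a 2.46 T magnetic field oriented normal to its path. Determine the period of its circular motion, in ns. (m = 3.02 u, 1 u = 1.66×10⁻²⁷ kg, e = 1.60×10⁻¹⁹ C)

The cyclotron period is independent of speed: T = 2πm/(qB).
T = 2π(5.01×10^-27) / [(2×1.60×10^-19)(2.46)] = 4.00×10^-8 s.

T ≈ 40.0 ns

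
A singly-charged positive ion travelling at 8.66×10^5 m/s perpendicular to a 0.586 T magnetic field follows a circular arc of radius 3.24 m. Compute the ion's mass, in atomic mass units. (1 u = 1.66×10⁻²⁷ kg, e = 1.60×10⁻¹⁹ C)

qvB = mv²/r ⇒ m = qBr/v.
m = (1×1.60×10^-19)(0.586)(3.24) / (8.66×10^5) = 3.51×10^-25 kg = 211 u.

m ≈ 211 u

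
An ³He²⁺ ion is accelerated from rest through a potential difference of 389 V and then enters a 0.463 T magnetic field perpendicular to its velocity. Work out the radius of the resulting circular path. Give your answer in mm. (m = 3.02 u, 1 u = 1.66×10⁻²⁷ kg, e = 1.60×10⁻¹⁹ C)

r ≈ 7.54 mm

The kinetic energy gained is K = qV = (2×1.60×10^-19)(389) = 1.24×10^-16 J.
v = √(2K/m) = 2.23×10^5 m/s.
r = mv/(qB) = (5.01×10^-27)(2.23×10^5) / [(2×1.60×10^-19)(0.463)] = 7.54×10^-3 m.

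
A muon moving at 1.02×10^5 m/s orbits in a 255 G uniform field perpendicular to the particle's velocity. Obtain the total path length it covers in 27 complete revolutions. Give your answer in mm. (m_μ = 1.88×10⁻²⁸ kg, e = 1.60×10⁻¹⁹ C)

L ≈ 797 mm

r = mv/(qB) = 4.70×10^-3 m, so one revolution covers 2πr = 0.0295 m.
In 27 revolutions: L = 27·2πr = 0.797 m.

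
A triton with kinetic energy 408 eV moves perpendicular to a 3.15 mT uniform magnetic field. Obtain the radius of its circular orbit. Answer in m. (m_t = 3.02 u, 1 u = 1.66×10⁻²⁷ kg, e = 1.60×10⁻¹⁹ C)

Convert the energy: K = 408 eV = 6.53×10^-17 J.
v = √(2K/m) = √(2·6.53×10^-17/5.01×10^-27) = 1.61×10^5 m/s.
r = mv/(qB) = (5.01×10^-27)(1.61×10^5) / [(1×1.60×10^-19)(3.15×10^-3)] = 1.61 m.

r ≈ 1.61 m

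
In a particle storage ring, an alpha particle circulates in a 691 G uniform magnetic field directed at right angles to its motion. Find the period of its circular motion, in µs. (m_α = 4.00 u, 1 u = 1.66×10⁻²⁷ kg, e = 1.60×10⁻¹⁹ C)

T ≈ 1.89 µs

The cyclotron period is independent of speed: T = 2πm/(qB).
T = 2π(6.64×10^-27) / [(2×1.60×10^-19)(0.0691)] = 1.89×10^-6 s.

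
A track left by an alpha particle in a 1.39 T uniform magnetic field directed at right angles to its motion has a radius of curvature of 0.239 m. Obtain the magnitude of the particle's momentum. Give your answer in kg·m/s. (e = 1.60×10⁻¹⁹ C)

p ≈ 1.06×10^-19 kg·m/s

Since qvB = mv²/r, the momentum p = mv = qBr.
p = (2×1.60×10^-19)(1.39)(0.239) = 1.06×10^-19 kg·m/s.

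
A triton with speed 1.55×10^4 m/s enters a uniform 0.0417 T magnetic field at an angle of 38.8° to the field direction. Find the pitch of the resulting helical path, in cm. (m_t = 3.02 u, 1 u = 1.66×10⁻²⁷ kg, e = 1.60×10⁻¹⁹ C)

The velocity component along B is v∥ = v cos38.8° = 1.21×10^4 m/s.
The cyclotron period T = 2πm/(qB) = 4.72×10^-6 s is set by m, q, B alone.
Pitch = v∥·T = (1.21×10^4)(4.72×10^-6) = 0.0570 m.

pitch ≈ 5.70 cm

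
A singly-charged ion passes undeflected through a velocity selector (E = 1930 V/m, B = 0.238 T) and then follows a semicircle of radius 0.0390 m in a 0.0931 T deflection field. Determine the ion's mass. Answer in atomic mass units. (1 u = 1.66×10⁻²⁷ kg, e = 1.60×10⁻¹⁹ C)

m ≈ 43.2 u

v = E/B₁ = 8110 m/s.
From r = mv/(qB₂), m = qB₂r/v = (1×1.60×10^-19)(0.0931)(0.0390) / (8110) = 7.16×10^-26 kg.
In atomic mass units: m = 7.16×10^-26 / 1.66×10^-27 = 43.2 u.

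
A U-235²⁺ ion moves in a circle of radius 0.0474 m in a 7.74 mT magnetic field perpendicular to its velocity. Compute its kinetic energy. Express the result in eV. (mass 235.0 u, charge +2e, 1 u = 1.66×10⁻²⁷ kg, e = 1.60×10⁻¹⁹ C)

K ≈ 0.110 eV

v = qBr/m = (2×1.60×10^-19)(7.74×10^-3)(0.0474) / (3.90×10^-25) = 301 m/s.
K = ½mv² = 0.5·(3.90×10^-25)·(301)² = 1.77×10^-20 J = 0.110 eV.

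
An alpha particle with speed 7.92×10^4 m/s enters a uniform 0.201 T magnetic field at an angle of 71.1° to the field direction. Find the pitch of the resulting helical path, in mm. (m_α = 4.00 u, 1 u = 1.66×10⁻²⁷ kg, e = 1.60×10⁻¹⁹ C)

The velocity component along B is v∥ = v cos71.1° = 2.57×10^4 m/s.
The cyclotron period T = 2πm/(qB) = 6.49×10^-7 s is set by m, q, B alone.
Pitch = v∥·T = (2.57×10^4)(6.49×10^-7) = 0.0166 m.

pitch ≈ 16.6 mm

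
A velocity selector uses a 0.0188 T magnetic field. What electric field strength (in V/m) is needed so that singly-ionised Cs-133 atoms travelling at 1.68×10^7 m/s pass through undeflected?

qE = qvB ⇒ E = vB = (1.68×10^7)(0.0188) = 3.16×10^5 V/m.

E ≈ 3.16×10^5 V/m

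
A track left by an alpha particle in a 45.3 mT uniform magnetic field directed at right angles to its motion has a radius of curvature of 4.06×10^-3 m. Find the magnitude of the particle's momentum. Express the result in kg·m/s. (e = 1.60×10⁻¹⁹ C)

p ≈ 5.89×10^-23 kg·m/s

Since qvB = mv²/r, the momentum p = mv = qBr.
p = (2×1.60×10^-19)(0.0453)(4.06×10^-3) = 5.89×10^-23 kg·m/s.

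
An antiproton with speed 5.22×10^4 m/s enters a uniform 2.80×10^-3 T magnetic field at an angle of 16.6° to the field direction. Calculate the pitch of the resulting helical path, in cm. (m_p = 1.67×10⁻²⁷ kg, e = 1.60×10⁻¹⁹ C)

The velocity component along B is v∥ = v cos16.6° = 5.00×10^4 m/s.
The cyclotron period T = 2πm/(qB) = 2.34×10^-5 s is set by m, q, B alone.
Pitch = v∥·T = (5.00×10^4)(2.34×10^-5) = 1.17 m.

pitch ≈ 117 cm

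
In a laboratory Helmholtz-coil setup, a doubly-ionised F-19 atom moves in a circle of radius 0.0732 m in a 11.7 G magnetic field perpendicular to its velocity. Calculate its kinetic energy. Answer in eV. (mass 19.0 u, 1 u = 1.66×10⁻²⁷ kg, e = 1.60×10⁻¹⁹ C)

v = qBr/m = (2×1.60×10^-19)(1.17×10^-3)(0.0732) / (3.15×10^-26) = 869 m/s.
K = ½mv² = 0.5·(3.15×10^-26)·(869)² = 1.19×10^-20 J = 0.0744 eV.

K ≈ 0.0744 eV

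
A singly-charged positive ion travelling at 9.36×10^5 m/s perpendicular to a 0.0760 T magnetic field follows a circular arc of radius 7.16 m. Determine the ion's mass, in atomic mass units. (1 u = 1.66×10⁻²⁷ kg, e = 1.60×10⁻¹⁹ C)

qvB = mv²/r ⇒ m = qBr/v.
m = (1×1.60×10^-19)(0.0760)(7.16) / (9.36×10^5) = 9.30×10^-26 kg = 56.0 u.

m ≈ 56.0 u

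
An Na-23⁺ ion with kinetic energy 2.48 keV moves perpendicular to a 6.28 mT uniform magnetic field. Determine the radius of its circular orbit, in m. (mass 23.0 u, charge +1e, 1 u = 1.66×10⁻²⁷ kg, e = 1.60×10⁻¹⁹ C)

Convert the energy: K = 2.48 keV = 3.97×10^-16 J.
v = √(2K/m) = √(2·3.97×10^-16/3.82×10^-26) = 1.44×10^5 m/s.
r = mv/(qB) = (3.82×10^-26)(1.44×10^5) / [(1×1.60×10^-19)(6.28×10^-3)] = 5.48 m.

r ≈ 5.48 m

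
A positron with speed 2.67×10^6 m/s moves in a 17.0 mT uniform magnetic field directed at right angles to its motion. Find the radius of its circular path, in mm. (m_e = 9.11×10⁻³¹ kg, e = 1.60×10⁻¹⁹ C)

r ≈ 0.894 mm

The magnetic force provides the centripetal force: qvB = mv²/r, so r = mv/(qB).
r = (9.11×10^-31 kg)(2.67×10^6 m/s) / [(1×1.60×10^-19 C)(0.0170 T)] = 8.94×10^-4 m.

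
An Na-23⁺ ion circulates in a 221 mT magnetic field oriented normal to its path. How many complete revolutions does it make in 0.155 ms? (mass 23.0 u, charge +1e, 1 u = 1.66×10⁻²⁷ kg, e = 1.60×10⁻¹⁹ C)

T = 2πm/(qB) = 2π(3.818×10^-26) / [(1×1.60×10^-19)(0.221)] = 6.7843×10^-6 s.
N = t/T = 1.55×10^-4 / 6.7843×10^-6 ≈ 22.85, so 22 complete revolutions.

N = 22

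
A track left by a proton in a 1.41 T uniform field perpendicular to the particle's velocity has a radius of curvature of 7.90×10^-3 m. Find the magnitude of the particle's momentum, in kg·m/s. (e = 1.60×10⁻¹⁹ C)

Since qvB = mv²/r, the momentum p = mv = qBr.
p = (1×1.60×10^-19)(1.41)(7.90×10^-3) = 1.78×10^-21 kg·m/s.

p ≈ 1.78×10^-21 kg·m/s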